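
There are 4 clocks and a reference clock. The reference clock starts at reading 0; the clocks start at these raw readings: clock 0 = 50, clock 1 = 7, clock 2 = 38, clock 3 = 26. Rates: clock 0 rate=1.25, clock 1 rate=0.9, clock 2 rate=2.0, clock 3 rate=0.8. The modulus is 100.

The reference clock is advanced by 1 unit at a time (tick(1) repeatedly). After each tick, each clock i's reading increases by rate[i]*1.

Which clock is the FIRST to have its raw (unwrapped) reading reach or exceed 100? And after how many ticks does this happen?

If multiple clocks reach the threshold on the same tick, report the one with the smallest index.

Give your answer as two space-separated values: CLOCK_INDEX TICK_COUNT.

clock 0: start=50, rate=1.25, needs 100-50 = 50; ticks = ceil(50/1.25) = ceil(40.0000) = 40; reading at tick 40 = 50 + 1.25*40 = 100.0000
clock 1: start=7, rate=0.9, needs 100-7 = 93; ticks = ceil(93/0.9) = ceil(103.3333) = 104; reading at tick 104 = 7 + 0.9*104 = 100.6000
clock 2: start=38, rate=2.0, needs 100-38 = 62; ticks = ceil(62/2.0) = ceil(31.0000) = 31; reading at tick 31 = 38 + 2.0*31 = 100.0000
clock 3: start=26, rate=0.8, needs 100-26 = 74; ticks = ceil(74/0.8) = ceil(92.5000) = 93; reading at tick 93 = 26 + 0.8*93 = 100.4000
Minimum tick count = 31; winners = [2]; smallest index = 2

Answer: 2 31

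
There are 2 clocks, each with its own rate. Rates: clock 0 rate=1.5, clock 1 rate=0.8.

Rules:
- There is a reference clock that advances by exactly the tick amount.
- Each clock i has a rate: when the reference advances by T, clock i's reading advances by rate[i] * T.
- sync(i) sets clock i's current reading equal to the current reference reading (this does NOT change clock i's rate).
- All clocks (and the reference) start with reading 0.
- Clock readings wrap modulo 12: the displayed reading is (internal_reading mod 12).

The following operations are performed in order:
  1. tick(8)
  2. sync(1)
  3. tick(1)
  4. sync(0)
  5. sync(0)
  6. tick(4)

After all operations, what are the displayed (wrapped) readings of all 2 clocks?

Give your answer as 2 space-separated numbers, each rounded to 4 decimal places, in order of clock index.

Answer: 3.0000 0.0000

Derivation:
After op 1 tick(8): ref=8.0000 raw=[12.0000 6.4000]
After op 2 sync(1): ref=8.0000 raw=[12.0000 8.0000]
After op 3 tick(1): ref=9.0000 raw=[13.5000 8.8000]
After op 4 sync(0): ref=9.0000 raw=[9.0000 8.8000]
After op 5 sync(0): ref=9.0000 raw=[9.0000 8.8000]
After op 6 tick(4): ref=13.0000 raw=[15.0000 12.0000]
Wrap final raw readings (mod 12): 15.0000 mod 12 = 3.0000; 12.0000 mod 12 = 0.0000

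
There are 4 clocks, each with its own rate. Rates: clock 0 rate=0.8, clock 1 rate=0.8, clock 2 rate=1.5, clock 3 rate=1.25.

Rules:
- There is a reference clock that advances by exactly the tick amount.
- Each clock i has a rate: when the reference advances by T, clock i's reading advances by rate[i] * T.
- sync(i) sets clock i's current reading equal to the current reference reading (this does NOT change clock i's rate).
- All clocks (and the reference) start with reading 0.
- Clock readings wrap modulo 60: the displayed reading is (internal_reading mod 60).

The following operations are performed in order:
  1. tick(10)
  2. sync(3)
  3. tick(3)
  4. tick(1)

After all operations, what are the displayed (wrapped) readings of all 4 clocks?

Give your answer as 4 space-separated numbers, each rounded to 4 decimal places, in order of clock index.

Answer: 11.2000 11.2000 21.0000 15.0000

Derivation:
After op 1 tick(10): ref=10.0000 raw=[8.0000 8.0000 15.0000 12.5000]
After op 2 sync(3): ref=10.0000 raw=[8.0000 8.0000 15.0000 10.0000]
After op 3 tick(3): ref=13.0000 raw=[10.4000 10.4000 19.5000 13.7500]
After op 4 tick(1): ref=14.0000 raw=[11.2000 11.2000 21.0000 15.0000]
Wrap final raw readings (mod 60): 11.2000 mod 60 = 11.2000; 11.2000 mod 60 = 11.2000; 21.0000 mod 60 = 21.0000; 15.0000 mod 60 = 15.0000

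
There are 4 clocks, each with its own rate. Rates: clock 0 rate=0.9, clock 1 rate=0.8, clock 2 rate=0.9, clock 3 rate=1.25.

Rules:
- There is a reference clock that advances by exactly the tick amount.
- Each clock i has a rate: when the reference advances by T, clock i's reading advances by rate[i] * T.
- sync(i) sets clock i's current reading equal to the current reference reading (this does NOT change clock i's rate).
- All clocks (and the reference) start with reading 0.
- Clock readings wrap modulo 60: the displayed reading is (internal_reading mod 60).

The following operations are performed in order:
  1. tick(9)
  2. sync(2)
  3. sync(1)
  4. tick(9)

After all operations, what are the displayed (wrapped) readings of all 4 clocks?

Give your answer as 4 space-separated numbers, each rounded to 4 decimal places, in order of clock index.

After op 1 tick(9): ref=9.0000 raw=[8.1000 7.2000 8.1000 11.2500]
After op 2 sync(2): ref=9.0000 raw=[8.1000 7.2000 9.0000 11.2500]
After op 3 sync(1): ref=9.0000 raw=[8.1000 9.0000 9.0000 11.2500]
After op 4 tick(9): ref=18.0000 raw=[16.2000 16.2000 17.1000 22.5000]
Wrap final raw readings (mod 60): 16.2000 mod 60 = 16.2000; 16.2000 mod 60 = 16.2000; 17.1000 mod 60 = 17.1000; 22.5000 mod 60 = 22.5000

Answer: 16.2000 16.2000 17.1000 22.5000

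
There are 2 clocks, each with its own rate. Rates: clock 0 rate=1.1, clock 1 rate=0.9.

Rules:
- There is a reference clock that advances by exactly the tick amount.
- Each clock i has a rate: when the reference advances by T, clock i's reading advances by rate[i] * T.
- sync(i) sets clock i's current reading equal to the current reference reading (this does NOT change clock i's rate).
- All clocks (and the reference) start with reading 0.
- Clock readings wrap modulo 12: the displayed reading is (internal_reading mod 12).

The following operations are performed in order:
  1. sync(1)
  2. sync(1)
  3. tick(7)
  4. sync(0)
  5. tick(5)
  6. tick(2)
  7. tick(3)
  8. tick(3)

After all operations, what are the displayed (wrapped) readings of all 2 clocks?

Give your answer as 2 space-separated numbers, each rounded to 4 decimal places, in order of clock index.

After op 1 sync(1): ref=0.0000 raw=[0.0000 0.0000]
After op 2 sync(1): ref=0.0000 raw=[0.0000 0.0000]
After op 3 tick(7): ref=7.0000 raw=[7.7000 6.3000]
After op 4 sync(0): ref=7.0000 raw=[7.0000 6.3000]
After op 5 tick(5): ref=12.0000 raw=[12.5000 10.8000]
After op 6 tick(2): ref=14.0000 raw=[14.7000 12.6000]
After op 7 tick(3): ref=17.0000 raw=[18.0000 15.3000]
After op 8 tick(3): ref=20.0000 raw=[21.3000 18.0000]
Wrap final raw readings (mod 12): 21.3000 mod 12 = 9.3000; 18.0000 mod 12 = 6.0000

Answer: 9.3000 6.0000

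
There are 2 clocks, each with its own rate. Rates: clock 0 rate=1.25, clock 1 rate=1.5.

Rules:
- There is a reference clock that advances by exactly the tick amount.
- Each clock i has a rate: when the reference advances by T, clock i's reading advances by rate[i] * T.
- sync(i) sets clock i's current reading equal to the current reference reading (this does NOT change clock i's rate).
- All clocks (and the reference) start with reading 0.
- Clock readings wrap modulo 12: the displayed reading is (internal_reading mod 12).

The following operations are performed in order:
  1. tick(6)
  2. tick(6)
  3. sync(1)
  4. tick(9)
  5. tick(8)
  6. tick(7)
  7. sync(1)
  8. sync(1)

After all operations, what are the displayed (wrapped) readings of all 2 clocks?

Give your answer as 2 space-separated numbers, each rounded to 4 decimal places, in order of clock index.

Answer: 9.0000 0.0000

Derivation:
After op 1 tick(6): ref=6.0000 raw=[7.5000 9.0000]
After op 2 tick(6): ref=12.0000 raw=[15.0000 18.0000]
After op 3 sync(1): ref=12.0000 raw=[15.0000 12.0000]
After op 4 tick(9): ref=21.0000 raw=[26.2500 25.5000]
After op 5 tick(8): ref=29.0000 raw=[36.2500 37.5000]
After op 6 tick(7): ref=36.0000 raw=[45.0000 48.0000]
After op 7 sync(1): ref=36.0000 raw=[45.0000 36.0000]
After op 8 sync(1): ref=36.0000 raw=[45.0000 36.0000]
Wrap final raw readings (mod 12): 45.0000 mod 12 = 9.0000; 36.0000 mod 12 = 0.0000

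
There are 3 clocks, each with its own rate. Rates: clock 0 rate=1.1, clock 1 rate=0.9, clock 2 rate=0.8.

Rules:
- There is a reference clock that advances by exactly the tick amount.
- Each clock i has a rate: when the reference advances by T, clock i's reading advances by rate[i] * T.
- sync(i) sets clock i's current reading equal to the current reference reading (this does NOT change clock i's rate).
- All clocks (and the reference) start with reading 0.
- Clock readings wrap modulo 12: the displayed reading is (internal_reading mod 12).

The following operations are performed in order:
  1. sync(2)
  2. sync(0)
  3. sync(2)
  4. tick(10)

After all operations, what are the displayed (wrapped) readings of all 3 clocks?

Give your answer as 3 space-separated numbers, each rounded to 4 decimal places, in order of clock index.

Answer: 11.0000 9.0000 8.0000

Derivation:
After op 1 sync(2): ref=0.0000 raw=[0.0000 0.0000 0.0000]
After op 2 sync(0): ref=0.0000 raw=[0.0000 0.0000 0.0000]
After op 3 sync(2): ref=0.0000 raw=[0.0000 0.0000 0.0000]
After op 4 tick(10): ref=10.0000 raw=[11.0000 9.0000 8.0000]
Wrap final raw readings (mod 12): 11.0000 mod 12 = 11.0000; 9.0000 mod 12 = 9.0000; 8.0000 mod 12 = 8.0000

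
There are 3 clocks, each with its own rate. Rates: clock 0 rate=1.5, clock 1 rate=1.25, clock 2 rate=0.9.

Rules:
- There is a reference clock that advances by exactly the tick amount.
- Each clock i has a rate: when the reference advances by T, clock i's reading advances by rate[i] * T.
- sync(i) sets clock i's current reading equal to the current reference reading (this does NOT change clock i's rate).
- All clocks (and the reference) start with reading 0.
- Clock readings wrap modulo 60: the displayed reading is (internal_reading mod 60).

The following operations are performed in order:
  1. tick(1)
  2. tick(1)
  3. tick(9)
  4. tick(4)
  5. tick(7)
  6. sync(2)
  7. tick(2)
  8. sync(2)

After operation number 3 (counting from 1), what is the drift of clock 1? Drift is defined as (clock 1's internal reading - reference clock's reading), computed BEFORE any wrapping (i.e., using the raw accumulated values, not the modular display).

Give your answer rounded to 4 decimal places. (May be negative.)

After op 1 tick(1): ref=1.0000 raw=[1.5000 1.2500 0.9000]
After op 2 tick(1): ref=2.0000 raw=[3.0000 2.5000 1.8000]
After op 3 tick(9): ref=11.0000 raw=[16.5000 13.7500 9.9000]
Drift of clock 1 after op 3: 13.7500 - 11.0000 = 2.7500

Answer: 2.7500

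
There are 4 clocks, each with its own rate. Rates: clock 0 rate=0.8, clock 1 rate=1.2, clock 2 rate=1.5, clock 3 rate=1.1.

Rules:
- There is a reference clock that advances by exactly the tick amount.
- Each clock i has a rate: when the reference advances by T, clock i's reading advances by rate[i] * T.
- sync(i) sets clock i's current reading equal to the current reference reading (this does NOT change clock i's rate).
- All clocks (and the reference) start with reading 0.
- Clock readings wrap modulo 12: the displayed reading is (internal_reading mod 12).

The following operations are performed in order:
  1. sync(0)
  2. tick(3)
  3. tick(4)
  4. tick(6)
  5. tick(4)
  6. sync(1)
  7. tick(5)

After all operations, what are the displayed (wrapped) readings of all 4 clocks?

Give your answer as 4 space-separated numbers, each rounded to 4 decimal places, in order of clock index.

Answer: 5.6000 11.0000 9.0000 0.2000

Derivation:
After op 1 sync(0): ref=0.0000 raw=[0.0000 0.0000 0.0000 0.0000]
After op 2 tick(3): ref=3.0000 raw=[2.4000 3.6000 4.5000 3.3000]
After op 3 tick(4): ref=7.0000 raw=[5.6000 8.4000 10.5000 7.7000]
After op 4 tick(6): ref=13.0000 raw=[10.4000 15.6000 19.5000 14.3000]
After op 5 tick(4): ref=17.0000 raw=[13.6000 20.4000 25.5000 18.7000]
After op 6 sync(1): ref=17.0000 raw=[13.6000 17.0000 25.5000 18.7000]
After op 7 tick(5): ref=22.0000 raw=[17.6000 23.0000 33.0000 24.2000]
Wrap final raw readings (mod 12): 17.6000 mod 12 = 5.6000; 23.0000 mod 12 = 11.0000; 33.0000 mod 12 = 9.0000; 24.2000 mod 12 = 0.2000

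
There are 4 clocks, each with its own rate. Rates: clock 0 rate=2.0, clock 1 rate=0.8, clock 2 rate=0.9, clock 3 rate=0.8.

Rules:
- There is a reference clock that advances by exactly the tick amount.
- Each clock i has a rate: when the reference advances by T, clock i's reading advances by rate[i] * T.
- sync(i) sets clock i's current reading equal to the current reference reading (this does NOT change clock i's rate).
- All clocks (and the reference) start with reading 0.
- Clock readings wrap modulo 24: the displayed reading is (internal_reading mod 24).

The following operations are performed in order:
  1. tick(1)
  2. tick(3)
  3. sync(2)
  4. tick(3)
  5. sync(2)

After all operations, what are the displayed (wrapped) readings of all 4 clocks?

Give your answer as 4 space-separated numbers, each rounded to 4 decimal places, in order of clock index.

After op 1 tick(1): ref=1.0000 raw=[2.0000 0.8000 0.9000 0.8000]
After op 2 tick(3): ref=4.0000 raw=[8.0000 3.2000 3.6000 3.2000]
After op 3 sync(2): ref=4.0000 raw=[8.0000 3.2000 4.0000 3.2000]
After op 4 tick(3): ref=7.0000 raw=[14.0000 5.6000 6.7000 5.6000]
After op 5 sync(2): ref=7.0000 raw=[14.0000 5.6000 7.0000 5.6000]
Wrap final raw readings (mod 24): 14.0000 mod 24 = 14.0000; 5.6000 mod 24 = 5.6000; 7.0000 mod 24 = 7.0000; 5.6000 mod 24 = 5.6000

Answer: 14.0000 5.6000 7.0000 5.6000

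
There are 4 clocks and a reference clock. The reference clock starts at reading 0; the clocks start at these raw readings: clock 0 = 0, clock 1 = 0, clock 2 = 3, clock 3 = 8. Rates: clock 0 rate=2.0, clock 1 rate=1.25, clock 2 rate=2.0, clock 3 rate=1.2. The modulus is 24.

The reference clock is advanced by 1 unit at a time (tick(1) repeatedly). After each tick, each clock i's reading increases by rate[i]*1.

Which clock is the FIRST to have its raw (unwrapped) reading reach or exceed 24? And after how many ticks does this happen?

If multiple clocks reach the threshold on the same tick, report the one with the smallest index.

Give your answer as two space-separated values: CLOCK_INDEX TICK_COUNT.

clock 0: start=0, rate=2.0, needs 24-0 = 24; ticks = ceil(24/2.0) = ceil(12.0000) = 12; reading at tick 12 = 0 + 2.0*12 = 24.0000
clock 1: start=0, rate=1.25, needs 24-0 = 24; ticks = ceil(24/1.25) = ceil(19.2000) = 20; reading at tick 20 = 0 + 1.25*20 = 25.0000
clock 2: start=3, rate=2.0, needs 24-3 = 21; ticks = ceil(21/2.0) = ceil(10.5000) = 11; reading at tick 11 = 3 + 2.0*11 = 25.0000
clock 3: start=8, rate=1.2, needs 24-8 = 16; ticks = ceil(16/1.2) = ceil(13.3333) = 14; reading at tick 14 = 8 + 1.2*14 = 24.8000
Minimum tick count = 11; winners = [2]; smallest index = 2

Answer: 2 11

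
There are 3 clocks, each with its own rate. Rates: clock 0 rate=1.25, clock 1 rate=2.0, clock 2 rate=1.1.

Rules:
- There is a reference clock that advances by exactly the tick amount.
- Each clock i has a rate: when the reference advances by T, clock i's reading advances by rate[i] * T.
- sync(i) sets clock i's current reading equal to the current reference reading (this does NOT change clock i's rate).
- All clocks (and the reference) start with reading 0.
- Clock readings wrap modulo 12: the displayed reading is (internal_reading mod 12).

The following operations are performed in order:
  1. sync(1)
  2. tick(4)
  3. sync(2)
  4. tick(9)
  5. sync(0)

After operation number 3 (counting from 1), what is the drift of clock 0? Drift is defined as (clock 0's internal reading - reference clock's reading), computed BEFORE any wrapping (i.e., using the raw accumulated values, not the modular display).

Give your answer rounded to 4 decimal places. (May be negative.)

Answer: 1.0000

Derivation:
After op 1 sync(1): ref=0.0000 raw=[0.0000 0.0000 0.0000]
After op 2 tick(4): ref=4.0000 raw=[5.0000 8.0000 4.4000]
After op 3 sync(2): ref=4.0000 raw=[5.0000 8.0000 4.0000]
Drift of clock 0 after op 3: 5.0000 - 4.0000 = 1.0000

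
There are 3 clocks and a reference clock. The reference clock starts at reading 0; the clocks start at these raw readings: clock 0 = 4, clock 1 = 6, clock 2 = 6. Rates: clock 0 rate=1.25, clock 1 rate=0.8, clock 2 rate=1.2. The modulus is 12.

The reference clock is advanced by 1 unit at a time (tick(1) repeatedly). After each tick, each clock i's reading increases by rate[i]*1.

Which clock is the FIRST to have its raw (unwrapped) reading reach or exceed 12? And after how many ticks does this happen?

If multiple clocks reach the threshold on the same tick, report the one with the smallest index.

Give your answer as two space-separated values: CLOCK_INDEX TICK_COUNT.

clock 0: start=4, rate=1.25, needs 12-4 = 8; ticks = ceil(8/1.25) = ceil(6.4000) = 7; reading at tick 7 = 4 + 1.25*7 = 12.7500
clock 1: start=6, rate=0.8, needs 12-6 = 6; ticks = ceil(6/0.8) = ceil(7.5000) = 8; reading at tick 8 = 6 + 0.8*8 = 12.4000
clock 2: start=6, rate=1.2, needs 12-6 = 6; ticks = ceil(6/1.2) = ceil(5.0000) = 5; reading at tick 5 = 6 + 1.2*5 = 12.0000
Minimum tick count = 5; winners = [2]; smallest index = 2

Answer: 2 5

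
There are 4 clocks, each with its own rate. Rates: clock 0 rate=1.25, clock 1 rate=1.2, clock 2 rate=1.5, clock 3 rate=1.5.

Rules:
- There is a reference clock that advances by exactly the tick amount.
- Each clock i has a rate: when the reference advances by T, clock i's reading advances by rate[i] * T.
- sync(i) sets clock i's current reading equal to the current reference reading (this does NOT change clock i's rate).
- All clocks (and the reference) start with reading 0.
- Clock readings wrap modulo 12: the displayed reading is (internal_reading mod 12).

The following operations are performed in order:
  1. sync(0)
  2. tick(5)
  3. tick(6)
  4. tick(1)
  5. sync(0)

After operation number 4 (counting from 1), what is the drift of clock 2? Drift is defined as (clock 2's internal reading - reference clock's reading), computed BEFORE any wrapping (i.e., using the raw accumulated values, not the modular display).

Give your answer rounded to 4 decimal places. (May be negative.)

After op 1 sync(0): ref=0.0000 raw=[0.0000 0.0000 0.0000 0.0000]
After op 2 tick(5): ref=5.0000 raw=[6.2500 6.0000 7.5000 7.5000]
After op 3 tick(6): ref=11.0000 raw=[13.7500 13.2000 16.5000 16.5000]
After op 4 tick(1): ref=12.0000 raw=[15.0000 14.4000 18.0000 18.0000]
Drift of clock 2 after op 4: 18.0000 - 12.0000 = 6.0000

Answer: 6.0000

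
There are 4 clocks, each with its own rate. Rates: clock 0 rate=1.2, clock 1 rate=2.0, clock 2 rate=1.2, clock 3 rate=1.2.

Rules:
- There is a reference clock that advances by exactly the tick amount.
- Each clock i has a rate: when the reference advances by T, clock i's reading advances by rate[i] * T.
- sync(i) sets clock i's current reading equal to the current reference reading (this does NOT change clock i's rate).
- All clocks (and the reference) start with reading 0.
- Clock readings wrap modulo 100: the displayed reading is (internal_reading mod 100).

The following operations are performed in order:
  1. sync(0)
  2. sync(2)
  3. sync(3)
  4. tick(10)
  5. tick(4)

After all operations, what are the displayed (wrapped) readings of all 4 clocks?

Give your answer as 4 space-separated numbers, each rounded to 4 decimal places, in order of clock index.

Answer: 16.8000 28.0000 16.8000 16.8000

Derivation:
After op 1 sync(0): ref=0.0000 raw=[0.0000 0.0000 0.0000 0.0000]
After op 2 sync(2): ref=0.0000 raw=[0.0000 0.0000 0.0000 0.0000]
After op 3 sync(3): ref=0.0000 raw=[0.0000 0.0000 0.0000 0.0000]
After op 4 tick(10): ref=10.0000 raw=[12.0000 20.0000 12.0000 12.0000]
After op 5 tick(4): ref=14.0000 raw=[16.8000 28.0000 16.8000 16.8000]
Wrap final raw readings (mod 100): 16.8000 mod 100 = 16.8000; 28.0000 mod 100 = 28.0000; 16.8000 mod 100 = 16.8000; 16.8000 mod 100 = 16.8000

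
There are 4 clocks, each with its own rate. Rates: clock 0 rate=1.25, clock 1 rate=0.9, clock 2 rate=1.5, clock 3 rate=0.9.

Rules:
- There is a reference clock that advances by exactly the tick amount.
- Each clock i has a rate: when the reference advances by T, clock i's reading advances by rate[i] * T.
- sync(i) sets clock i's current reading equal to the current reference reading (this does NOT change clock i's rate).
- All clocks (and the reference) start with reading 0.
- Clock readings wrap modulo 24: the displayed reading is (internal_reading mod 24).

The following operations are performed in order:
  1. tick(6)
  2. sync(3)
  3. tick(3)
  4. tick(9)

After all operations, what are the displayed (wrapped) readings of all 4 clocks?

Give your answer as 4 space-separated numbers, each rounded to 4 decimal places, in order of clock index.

Answer: 22.5000 16.2000 3.0000 16.8000

Derivation:
After op 1 tick(6): ref=6.0000 raw=[7.5000 5.4000 9.0000 5.4000]
After op 2 sync(3): ref=6.0000 raw=[7.5000 5.4000 9.0000 6.0000]
After op 3 tick(3): ref=9.0000 raw=[11.2500 8.1000 13.5000 8.7000]
After op 4 tick(9): ref=18.0000 raw=[22.5000 16.2000 27.0000 16.8000]
Wrap final raw readings (mod 24): 22.5000 mod 24 = 22.5000; 16.2000 mod 24 = 16.2000; 27.0000 mod 24 = 3.0000; 16.8000 mod 24 = 16.8000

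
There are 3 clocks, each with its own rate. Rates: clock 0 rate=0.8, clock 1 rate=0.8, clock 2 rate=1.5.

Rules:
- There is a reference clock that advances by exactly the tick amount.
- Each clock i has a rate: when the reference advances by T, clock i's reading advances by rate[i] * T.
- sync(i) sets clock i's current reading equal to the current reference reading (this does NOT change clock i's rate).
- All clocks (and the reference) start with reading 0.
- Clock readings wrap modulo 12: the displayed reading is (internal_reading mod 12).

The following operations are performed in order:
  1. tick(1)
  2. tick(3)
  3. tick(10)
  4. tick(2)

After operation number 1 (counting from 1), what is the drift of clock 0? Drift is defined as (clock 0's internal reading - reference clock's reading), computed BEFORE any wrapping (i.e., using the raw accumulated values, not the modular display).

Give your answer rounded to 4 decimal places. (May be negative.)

Answer: -0.2000

Derivation:
After op 1 tick(1): ref=1.0000 raw=[0.8000 0.8000 1.5000]
Drift of clock 0 after op 1: 0.8000 - 1.0000 = -0.2000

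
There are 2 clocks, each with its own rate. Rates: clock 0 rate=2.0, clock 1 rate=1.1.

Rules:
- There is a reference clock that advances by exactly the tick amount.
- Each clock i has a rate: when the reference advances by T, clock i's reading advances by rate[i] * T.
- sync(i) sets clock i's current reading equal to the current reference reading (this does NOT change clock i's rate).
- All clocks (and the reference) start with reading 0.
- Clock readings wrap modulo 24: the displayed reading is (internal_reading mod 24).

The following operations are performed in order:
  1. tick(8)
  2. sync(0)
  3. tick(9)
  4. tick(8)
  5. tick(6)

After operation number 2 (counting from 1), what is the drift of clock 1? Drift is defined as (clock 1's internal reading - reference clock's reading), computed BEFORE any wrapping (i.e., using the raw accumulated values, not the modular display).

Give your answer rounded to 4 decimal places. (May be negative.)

After op 1 tick(8): ref=8.0000 raw=[16.0000 8.8000]
After op 2 sync(0): ref=8.0000 raw=[8.0000 8.8000]
Drift of clock 1 after op 2: 8.8000 - 8.0000 = 0.8000

Answer: 0.8000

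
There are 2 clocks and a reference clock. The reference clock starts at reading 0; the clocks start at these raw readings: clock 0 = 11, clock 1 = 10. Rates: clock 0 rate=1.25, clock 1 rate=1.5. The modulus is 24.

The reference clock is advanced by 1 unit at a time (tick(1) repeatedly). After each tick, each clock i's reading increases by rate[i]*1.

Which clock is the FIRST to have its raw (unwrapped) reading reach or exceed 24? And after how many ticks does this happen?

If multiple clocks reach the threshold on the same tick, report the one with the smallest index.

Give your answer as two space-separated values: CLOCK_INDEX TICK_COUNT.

Answer: 1 10

Derivation:
clock 0: start=11, rate=1.25, needs 24-11 = 13; ticks = ceil(13/1.25) = ceil(10.4000) = 11; reading at tick 11 = 11 + 1.25*11 = 24.7500
clock 1: start=10, rate=1.5, needs 24-10 = 14; ticks = ceil(14/1.5) = ceil(9.3333) = 10; reading at tick 10 = 10 + 1.5*10 = 25.0000
Minimum tick count = 10; winners = [1]; smallest index = 1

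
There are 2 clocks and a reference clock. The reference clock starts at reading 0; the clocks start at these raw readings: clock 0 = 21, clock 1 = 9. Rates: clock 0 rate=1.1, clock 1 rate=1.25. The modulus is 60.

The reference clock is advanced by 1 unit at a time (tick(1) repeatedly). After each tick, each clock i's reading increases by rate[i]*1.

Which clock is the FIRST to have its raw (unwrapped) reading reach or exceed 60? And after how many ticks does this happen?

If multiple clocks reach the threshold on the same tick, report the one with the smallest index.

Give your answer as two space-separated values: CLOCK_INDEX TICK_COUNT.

clock 0: start=21, rate=1.1, needs 60-21 = 39; ticks = ceil(39/1.1) = ceil(35.4545) = 36; reading at tick 36 = 21 + 1.1*36 = 60.6000
clock 1: start=9, rate=1.25, needs 60-9 = 51; ticks = ceil(51/1.25) = ceil(40.8000) = 41; reading at tick 41 = 9 + 1.25*41 = 60.2500
Minimum tick count = 36; winners = [0]; smallest index = 0

Answer: 0 36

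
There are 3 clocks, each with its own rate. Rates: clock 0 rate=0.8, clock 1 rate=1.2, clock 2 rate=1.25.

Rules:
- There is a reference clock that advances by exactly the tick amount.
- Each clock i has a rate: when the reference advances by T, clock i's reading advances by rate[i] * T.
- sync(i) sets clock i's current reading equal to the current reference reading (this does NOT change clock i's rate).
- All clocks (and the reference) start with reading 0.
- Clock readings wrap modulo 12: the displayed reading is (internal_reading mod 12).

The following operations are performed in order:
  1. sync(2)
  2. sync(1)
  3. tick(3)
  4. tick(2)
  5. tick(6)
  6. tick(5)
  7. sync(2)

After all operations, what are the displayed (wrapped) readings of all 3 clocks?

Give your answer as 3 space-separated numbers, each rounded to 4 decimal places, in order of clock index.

After op 1 sync(2): ref=0.0000 raw=[0.0000 0.0000 0.0000]
After op 2 sync(1): ref=0.0000 raw=[0.0000 0.0000 0.0000]
After op 3 tick(3): ref=3.0000 raw=[2.4000 3.6000 3.7500]
After op 4 tick(2): ref=5.0000 raw=[4.0000 6.0000 6.2500]
After op 5 tick(6): ref=11.0000 raw=[8.8000 13.2000 13.7500]
After op 6 tick(5): ref=16.0000 raw=[12.8000 19.2000 20.0000]
After op 7 sync(2): ref=16.0000 raw=[12.8000 19.2000 16.0000]
Wrap final raw readings (mod 12): 12.8000 mod 12 = 0.8000; 19.2000 mod 12 = 7.2000; 16.0000 mod 12 = 4.0000

Answer: 0.8000 7.2000 4.0000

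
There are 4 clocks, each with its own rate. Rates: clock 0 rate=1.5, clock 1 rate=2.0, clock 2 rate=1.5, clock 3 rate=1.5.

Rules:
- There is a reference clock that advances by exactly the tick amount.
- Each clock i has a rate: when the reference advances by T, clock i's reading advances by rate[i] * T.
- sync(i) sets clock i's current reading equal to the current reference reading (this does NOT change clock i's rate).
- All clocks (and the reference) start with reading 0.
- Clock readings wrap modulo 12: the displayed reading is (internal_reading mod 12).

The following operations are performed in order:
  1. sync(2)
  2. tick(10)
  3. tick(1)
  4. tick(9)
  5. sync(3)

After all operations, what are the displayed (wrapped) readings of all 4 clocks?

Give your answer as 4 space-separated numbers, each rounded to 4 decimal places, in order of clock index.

Answer: 6.0000 4.0000 6.0000 8.0000

Derivation:
After op 1 sync(2): ref=0.0000 raw=[0.0000 0.0000 0.0000 0.0000]
After op 2 tick(10): ref=10.0000 raw=[15.0000 20.0000 15.0000 15.0000]
After op 3 tick(1): ref=11.0000 raw=[16.5000 22.0000 16.5000 16.5000]
After op 4 tick(9): ref=20.0000 raw=[30.0000 40.0000 30.0000 30.0000]
After op 5 sync(3): ref=20.0000 raw=[30.0000 40.0000 30.0000 20.0000]
Wrap final raw readings (mod 12): 30.0000 mod 12 = 6.0000; 40.0000 mod 12 = 4.0000; 30.0000 mod 12 = 6.0000; 20.0000 mod 12 = 8.0000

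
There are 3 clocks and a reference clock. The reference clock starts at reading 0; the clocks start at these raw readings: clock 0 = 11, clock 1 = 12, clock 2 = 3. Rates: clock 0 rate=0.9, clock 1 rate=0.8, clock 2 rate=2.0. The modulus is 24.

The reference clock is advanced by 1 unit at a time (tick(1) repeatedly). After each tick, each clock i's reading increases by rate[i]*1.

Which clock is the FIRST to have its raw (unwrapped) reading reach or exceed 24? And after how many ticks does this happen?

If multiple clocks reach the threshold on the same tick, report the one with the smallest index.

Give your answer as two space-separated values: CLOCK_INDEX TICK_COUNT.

clock 0: start=11, rate=0.9, needs 24-11 = 13; ticks = ceil(13/0.9) = ceil(14.4444) = 15; reading at tick 15 = 11 + 0.9*15 = 24.5000
clock 1: start=12, rate=0.8, needs 24-12 = 12; ticks = ceil(12/0.8) = ceil(15.0000) = 15; reading at tick 15 = 12 + 0.8*15 = 24.0000
clock 2: start=3, rate=2.0, needs 24-3 = 21; ticks = ceil(21/2.0) = ceil(10.5000) = 11; reading at tick 11 = 3 + 2.0*11 = 25.0000
Minimum tick count = 11; winners = [2]; smallest index = 2

Answer: 2 11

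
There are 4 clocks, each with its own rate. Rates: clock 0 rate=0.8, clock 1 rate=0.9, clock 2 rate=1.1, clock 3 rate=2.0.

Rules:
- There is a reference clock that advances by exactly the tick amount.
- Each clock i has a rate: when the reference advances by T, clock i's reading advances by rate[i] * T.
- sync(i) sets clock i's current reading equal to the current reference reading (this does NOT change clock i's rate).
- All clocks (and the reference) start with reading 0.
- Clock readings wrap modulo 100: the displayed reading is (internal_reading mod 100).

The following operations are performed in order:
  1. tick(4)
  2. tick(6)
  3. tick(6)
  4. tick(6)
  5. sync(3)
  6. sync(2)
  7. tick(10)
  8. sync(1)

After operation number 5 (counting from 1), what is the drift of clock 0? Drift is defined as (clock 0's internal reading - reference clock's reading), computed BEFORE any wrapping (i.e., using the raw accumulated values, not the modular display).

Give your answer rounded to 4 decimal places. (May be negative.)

After op 1 tick(4): ref=4.0000 raw=[3.2000 3.6000 4.4000 8.0000]
After op 2 tick(6): ref=10.0000 raw=[8.0000 9.0000 11.0000 20.0000]
After op 3 tick(6): ref=16.0000 raw=[12.8000 14.4000 17.6000 32.0000]
After op 4 tick(6): ref=22.0000 raw=[17.6000 19.8000 24.2000 44.0000]
After op 5 sync(3): ref=22.0000 raw=[17.6000 19.8000 24.2000 22.0000]
Drift of clock 0 after op 5: 17.6000 - 22.0000 = -4.4000

Answer: -4.4000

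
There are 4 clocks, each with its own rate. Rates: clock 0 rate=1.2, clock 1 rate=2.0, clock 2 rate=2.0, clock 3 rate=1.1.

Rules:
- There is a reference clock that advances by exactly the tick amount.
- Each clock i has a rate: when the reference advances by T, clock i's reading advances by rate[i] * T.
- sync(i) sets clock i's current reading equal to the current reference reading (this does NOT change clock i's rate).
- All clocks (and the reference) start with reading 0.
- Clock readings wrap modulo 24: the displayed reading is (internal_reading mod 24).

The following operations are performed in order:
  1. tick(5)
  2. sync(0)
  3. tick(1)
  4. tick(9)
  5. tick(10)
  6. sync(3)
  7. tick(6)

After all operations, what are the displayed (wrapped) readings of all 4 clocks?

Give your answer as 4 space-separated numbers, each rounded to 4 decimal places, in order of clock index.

After op 1 tick(5): ref=5.0000 raw=[6.0000 10.0000 10.0000 5.5000]
After op 2 sync(0): ref=5.0000 raw=[5.0000 10.0000 10.0000 5.5000]
After op 3 tick(1): ref=6.0000 raw=[6.2000 12.0000 12.0000 6.6000]
After op 4 tick(9): ref=15.0000 raw=[17.0000 30.0000 30.0000 16.5000]
After op 5 tick(10): ref=25.0000 raw=[29.0000 50.0000 50.0000 27.5000]
After op 6 sync(3): ref=25.0000 raw=[29.0000 50.0000 50.0000 25.0000]
After op 7 tick(6): ref=31.0000 raw=[36.2000 62.0000 62.0000 31.6000]
Wrap final raw readings (mod 24): 36.2000 mod 24 = 12.2000; 62.0000 mod 24 = 14.0000; 62.0000 mod 24 = 14.0000; 31.6000 mod 24 = 7.6000

Answer: 12.2000 14.0000 14.0000 7.6000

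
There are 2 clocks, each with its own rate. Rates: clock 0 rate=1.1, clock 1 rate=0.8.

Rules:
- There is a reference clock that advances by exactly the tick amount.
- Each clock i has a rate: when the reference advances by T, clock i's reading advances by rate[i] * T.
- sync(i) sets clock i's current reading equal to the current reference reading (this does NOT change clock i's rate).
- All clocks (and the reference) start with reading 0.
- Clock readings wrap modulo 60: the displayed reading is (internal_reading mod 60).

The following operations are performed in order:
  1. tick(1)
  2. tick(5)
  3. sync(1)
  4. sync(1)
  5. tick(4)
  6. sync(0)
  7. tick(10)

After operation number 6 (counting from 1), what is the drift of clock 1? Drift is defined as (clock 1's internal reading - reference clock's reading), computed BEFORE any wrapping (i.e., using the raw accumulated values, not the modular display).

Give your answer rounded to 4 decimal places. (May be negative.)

After op 1 tick(1): ref=1.0000 raw=[1.1000 0.8000]
After op 2 tick(5): ref=6.0000 raw=[6.6000 4.8000]
After op 3 sync(1): ref=6.0000 raw=[6.6000 6.0000]
After op 4 sync(1): ref=6.0000 raw=[6.6000 6.0000]
After op 5 tick(4): ref=10.0000 raw=[11.0000 9.2000]
After op 6 sync(0): ref=10.0000 raw=[10.0000 9.2000]
Drift of clock 1 after op 6: 9.2000 - 10.0000 = -0.8000

Answer: -0.8000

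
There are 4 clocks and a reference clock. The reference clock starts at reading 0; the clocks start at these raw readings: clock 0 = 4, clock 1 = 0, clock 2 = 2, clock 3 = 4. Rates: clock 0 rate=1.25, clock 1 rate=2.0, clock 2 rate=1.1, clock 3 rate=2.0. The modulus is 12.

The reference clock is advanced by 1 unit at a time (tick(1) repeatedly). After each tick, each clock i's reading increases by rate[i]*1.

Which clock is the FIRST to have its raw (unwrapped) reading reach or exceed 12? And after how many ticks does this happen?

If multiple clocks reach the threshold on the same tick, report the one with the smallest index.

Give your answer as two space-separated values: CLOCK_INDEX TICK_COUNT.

clock 0: start=4, rate=1.25, needs 12-4 = 8; ticks = ceil(8/1.25) = ceil(6.4000) = 7; reading at tick 7 = 4 + 1.25*7 = 12.7500
clock 1: start=0, rate=2.0, needs 12-0 = 12; ticks = ceil(12/2.0) = ceil(6.0000) = 6; reading at tick 6 = 0 + 2.0*6 = 12.0000
clock 2: start=2, rate=1.1, needs 12-2 = 10; ticks = ceil(10/1.1) = ceil(9.0909) = 10; reading at tick 10 = 2 + 1.1*10 = 13.0000
clock 3: start=4, rate=2.0, needs 12-4 = 8; ticks = ceil(8/2.0) = ceil(4.0000) = 4; reading at tick 4 = 4 + 2.0*4 = 12.0000
Minimum tick count = 4; winners = [3]; smallest index = 3

Answer: 3 4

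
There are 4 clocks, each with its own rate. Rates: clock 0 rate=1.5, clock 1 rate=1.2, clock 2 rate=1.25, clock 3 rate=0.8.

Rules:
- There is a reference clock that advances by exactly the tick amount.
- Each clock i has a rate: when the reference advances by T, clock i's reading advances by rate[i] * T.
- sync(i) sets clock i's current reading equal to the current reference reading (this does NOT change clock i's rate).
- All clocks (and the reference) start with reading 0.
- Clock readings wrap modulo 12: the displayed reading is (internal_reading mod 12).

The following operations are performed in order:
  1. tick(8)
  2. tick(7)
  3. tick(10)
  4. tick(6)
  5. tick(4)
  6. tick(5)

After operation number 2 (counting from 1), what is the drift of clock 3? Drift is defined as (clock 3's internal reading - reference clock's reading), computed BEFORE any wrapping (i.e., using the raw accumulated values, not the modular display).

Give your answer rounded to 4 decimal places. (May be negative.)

After op 1 tick(8): ref=8.0000 raw=[12.0000 9.6000 10.0000 6.4000]
After op 2 tick(7): ref=15.0000 raw=[22.5000 18.0000 18.7500 12.0000]
Drift of clock 3 after op 2: 12.0000 - 15.0000 = -3.0000

Answer: -3.0000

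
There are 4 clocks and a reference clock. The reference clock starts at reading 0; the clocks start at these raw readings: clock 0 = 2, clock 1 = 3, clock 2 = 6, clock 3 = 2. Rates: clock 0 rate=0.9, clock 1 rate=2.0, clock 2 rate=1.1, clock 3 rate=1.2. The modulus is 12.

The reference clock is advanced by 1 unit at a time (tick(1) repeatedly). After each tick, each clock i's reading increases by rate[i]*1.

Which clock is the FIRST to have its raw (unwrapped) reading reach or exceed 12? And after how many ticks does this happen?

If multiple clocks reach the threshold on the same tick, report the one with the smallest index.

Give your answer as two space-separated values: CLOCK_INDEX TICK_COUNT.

Answer: 1 5

Derivation:
clock 0: start=2, rate=0.9, needs 12-2 = 10; ticks = ceil(10/0.9) = ceil(11.1111) = 12; reading at tick 12 = 2 + 0.9*12 = 12.8000
clock 1: start=3, rate=2.0, needs 12-3 = 9; ticks = ceil(9/2.0) = ceil(4.5000) = 5; reading at tick 5 = 3 + 2.0*5 = 13.0000
clock 2: start=6, rate=1.1, needs 12-6 = 6; ticks = ceil(6/1.1) = ceil(5.4545) = 6; reading at tick 6 = 6 + 1.1*6 = 12.6000
clock 3: start=2, rate=1.2, needs 12-2 = 10; ticks = ceil(10/1.2) = ceil(8.3333) = 9; reading at tick 9 = 2 + 1.2*9 = 12.8000
Minimum tick count = 5; winners = [1]; smallest index = 1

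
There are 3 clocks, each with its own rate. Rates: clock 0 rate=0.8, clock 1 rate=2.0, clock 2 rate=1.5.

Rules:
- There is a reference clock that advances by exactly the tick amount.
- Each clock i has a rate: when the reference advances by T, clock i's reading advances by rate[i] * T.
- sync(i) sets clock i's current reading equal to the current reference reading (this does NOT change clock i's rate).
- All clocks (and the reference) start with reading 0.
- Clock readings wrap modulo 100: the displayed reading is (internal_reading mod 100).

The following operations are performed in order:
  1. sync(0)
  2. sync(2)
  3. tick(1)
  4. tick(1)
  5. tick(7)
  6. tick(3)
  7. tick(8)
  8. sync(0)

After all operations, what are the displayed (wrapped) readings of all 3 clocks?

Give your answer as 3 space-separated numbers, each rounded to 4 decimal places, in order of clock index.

Answer: 20.0000 40.0000 30.0000

Derivation:
After op 1 sync(0): ref=0.0000 raw=[0.0000 0.0000 0.0000]
After op 2 sync(2): ref=0.0000 raw=[0.0000 0.0000 0.0000]
After op 3 tick(1): ref=1.0000 raw=[0.8000 2.0000 1.5000]
After op 4 tick(1): ref=2.0000 raw=[1.6000 4.0000 3.0000]
After op 5 tick(7): ref=9.0000 raw=[7.2000 18.0000 13.5000]
After op 6 tick(3): ref=12.0000 raw=[9.6000 24.0000 18.0000]
After op 7 tick(8): ref=20.0000 raw=[16.0000 40.0000 30.0000]
After op 8 sync(0): ref=20.0000 raw=[20.0000 40.0000 30.0000]
Wrap final raw readings (mod 100): 20.0000 mod 100 = 20.0000; 40.0000 mod 100 = 40.0000; 30.0000 mod 100 = 30.0000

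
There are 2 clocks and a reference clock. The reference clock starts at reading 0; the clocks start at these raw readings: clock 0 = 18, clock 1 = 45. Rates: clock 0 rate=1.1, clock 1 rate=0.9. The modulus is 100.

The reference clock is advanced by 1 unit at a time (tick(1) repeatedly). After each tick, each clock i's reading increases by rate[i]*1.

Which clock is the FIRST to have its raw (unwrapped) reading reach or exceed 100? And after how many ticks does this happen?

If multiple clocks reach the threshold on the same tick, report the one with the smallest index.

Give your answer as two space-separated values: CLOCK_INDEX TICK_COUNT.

Answer: 1 62

Derivation:
clock 0: start=18, rate=1.1, needs 100-18 = 82; ticks = ceil(82/1.1) = ceil(74.5455) = 75; reading at tick 75 = 18 + 1.1*75 = 100.5000
clock 1: start=45, rate=0.9, needs 100-45 = 55; ticks = ceil(55/0.9) = ceil(61.1111) = 62; reading at tick 62 = 45 + 0.9*62 = 100.8000
Minimum tick count = 62; winners = [1]; smallest index = 1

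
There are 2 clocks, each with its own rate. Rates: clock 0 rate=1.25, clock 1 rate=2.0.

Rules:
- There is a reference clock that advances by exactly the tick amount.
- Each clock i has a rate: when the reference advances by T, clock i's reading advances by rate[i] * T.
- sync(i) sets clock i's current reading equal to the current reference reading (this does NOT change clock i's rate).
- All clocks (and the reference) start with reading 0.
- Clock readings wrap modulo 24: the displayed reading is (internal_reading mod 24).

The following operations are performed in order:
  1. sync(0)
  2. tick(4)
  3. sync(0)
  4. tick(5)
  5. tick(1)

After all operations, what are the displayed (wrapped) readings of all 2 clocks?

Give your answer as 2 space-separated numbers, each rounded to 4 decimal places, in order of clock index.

Answer: 11.5000 20.0000

Derivation:
After op 1 sync(0): ref=0.0000 raw=[0.0000 0.0000]
After op 2 tick(4): ref=4.0000 raw=[5.0000 8.0000]
After op 3 sync(0): ref=4.0000 raw=[4.0000 8.0000]
After op 4 tick(5): ref=9.0000 raw=[10.2500 18.0000]
After op 5 tick(1): ref=10.0000 raw=[11.5000 20.0000]
Wrap final raw readings (mod 24): 11.5000 mod 24 = 11.5000; 20.0000 mod 24 = 20.0000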